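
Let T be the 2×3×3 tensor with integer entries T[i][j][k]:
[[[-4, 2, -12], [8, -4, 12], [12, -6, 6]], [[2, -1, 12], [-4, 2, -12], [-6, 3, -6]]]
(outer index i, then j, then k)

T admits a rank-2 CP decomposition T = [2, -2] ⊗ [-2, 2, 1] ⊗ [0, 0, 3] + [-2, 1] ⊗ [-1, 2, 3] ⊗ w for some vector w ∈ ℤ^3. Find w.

w = [-2, 1, 0]

Subtract the known terms from T to get the rank-1 residual R = [-2, 1] ⊗ [-1, 2, 3] ⊗ w, so R[i,j,k] = a[i]·b[j]·w[k]. Pick indices with nonzero a[0]·b[0] = (-2)·(-1) = 2. Only the fibre through (0,0,·) is needed: R[0,0,:] = T[0,0,:] − Σₗ aₗ[0]bₗ[0]cₗ = [-4, 2, -12] − (2)·(-2)·[0, 0, 3] = [-4, 2, 0]. Then w[k] = R[0,0,k] / 2 for each k, giving w = [-4, 2, 0] / 2 = [-2, 1, 0].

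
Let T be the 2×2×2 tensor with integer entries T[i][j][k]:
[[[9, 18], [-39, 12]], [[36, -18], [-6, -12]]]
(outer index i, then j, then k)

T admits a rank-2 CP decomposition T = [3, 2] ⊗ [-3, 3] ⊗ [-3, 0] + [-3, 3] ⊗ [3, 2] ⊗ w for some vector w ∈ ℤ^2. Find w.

Subtract the known terms from T to get the rank-1 residual R = [-3, 3] ⊗ [3, 2] ⊗ w, so R[i,j,k] = a[i]·b[j]·w[k]. Pick indices with nonzero a[0]·b[0] = (-3)·(3) = -9. Only the fibre through (0,0,·) is needed: R[0,0,:] = T[0,0,:] − Σₗ aₗ[0]bₗ[0]cₗ = [9, 18] − (3)·(-3)·[-3, 0] = [-18, 18]. Then w[k] = R[0,0,k] / -9 for each k, giving w = [-18, 18] / -9 = [2, -2].

w = [2, -2]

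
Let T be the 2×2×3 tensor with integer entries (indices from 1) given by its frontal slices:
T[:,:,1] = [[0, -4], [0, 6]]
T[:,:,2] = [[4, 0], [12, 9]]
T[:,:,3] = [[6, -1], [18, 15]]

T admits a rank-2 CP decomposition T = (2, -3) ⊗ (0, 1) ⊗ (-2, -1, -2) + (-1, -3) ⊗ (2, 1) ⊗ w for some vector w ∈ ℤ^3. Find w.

w = (0, -2, -3)

Subtract the known terms from T to get the rank-1 residual R = (-1, -3) ⊗ (2, 1) ⊗ w, so R[i,j,k] = a[i]·b[j]·w[k]. Pick indices with nonzero a[1]·b[1] = (-1)·(2) = -2. Only the fibre through (1,1,·) is needed: R[1,1,:] = T[1,1,:] − Σₗ aₗ[1]bₗ[1]cₗ = [0, 4, 6] − (2)·(0)·(-2, -1, -2) = [0, 4, 6]. Then w[k] = R[1,1,k] / -2 for each k, giving w = [0, 4, 6] / -2 = (0, -2, -3).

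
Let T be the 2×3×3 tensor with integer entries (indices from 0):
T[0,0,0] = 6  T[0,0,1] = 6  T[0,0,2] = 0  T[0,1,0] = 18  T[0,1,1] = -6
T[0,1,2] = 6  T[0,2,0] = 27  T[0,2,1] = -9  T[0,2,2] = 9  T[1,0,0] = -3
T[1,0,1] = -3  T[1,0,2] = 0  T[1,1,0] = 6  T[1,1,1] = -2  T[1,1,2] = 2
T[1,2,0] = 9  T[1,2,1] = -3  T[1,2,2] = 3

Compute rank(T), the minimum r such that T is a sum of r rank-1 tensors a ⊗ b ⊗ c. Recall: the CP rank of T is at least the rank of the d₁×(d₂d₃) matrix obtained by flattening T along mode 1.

2

Lower bound: the mode-2 unfolding of T (rows indexed by j, columns by (i,k) = (0,0), (0,1), (0,2), (1,0), (1,1), (1,2)) is [[6, 6, 0, -3, -3, 0], [18, -6, 6, 6, -2, 2], [27, -9, 9, 9, -3, 3]].
There the 2×2 minor on rows j ∈ {0, 1}, columns (i,k) ∈ {(0,0), (0,1)} is det [[6, 6], [18, -6]] = -144 ≠ 0, so this unfolding has rank ≥ 2; CP rank is at least every unfolding rank, so rank(T) ≥ 2. (This is only a lower bound: in general the CP rank may exceed every unfolding rank, so we still need to exhibit 2 rank-1 terms summing to T.)
Upper bound — finding two terms. Write S_k = T[:,:,k] for the frontal slices: S₀ = [[6, 18, 27], [-3, 6, 9]], S₁ = [[6, -6, -9], [-3, -2, -3]], S₂ = [[0, 6, 9], [0, 2, 3]].
If T = a₁ ⊗ b₁ ⊗ c₁ + a₂ ⊗ b₂ ⊗ c₂ then each S_k = c₁[k]·a₁b₁ᵀ + c₂[k]·a₂b₂ᵀ. S₀ and S₁ are linearly independent, so a₁b₁ᵀ and a₂b₂ᵀ must span the same plane of matrices: they are the rank-1 matrices of the form x·S₀ + y·S₁.
The 2×2 minor of x·S₀ + y·S₁ on rows {0,1}, columns {0,1} is 90·x² + 60·xy − 30·y² = 30·(3·x − y)(x + y), vanishing at (x:y) = (1:3) and (1:-1).
M₁ = S₀ + 3·S₁ = [[24, 0, 0], [-12, 0, 0]] = 12·(2, -1)(1, 0, 0)ᵀ and M₂ = S₀ − S₁ = [[0, 24, 36], [0, 8, 12]] = 4·(3, 1)(0, 2, 3)ᵀ, so take a₁ = (2, -1), b₁ = (1, 0, 0), a₂ = (3, 1), b₂ = (0, 2, 3).
Each slice is an integer combination of E₁ = a₁b₁ᵀ and E₂ = a₂b₂ᵀ: S₀ = 3·E₁ + 3·E₂, S₁ = 3·E₁ − E₂, S₂ = E₂; reading off coefficients, c₁ = (3, 3, 0) and c₂ = (3, -1, 1).
Hence T = (2, -1) ⊗ (1, 0, 0) ⊗ (3, 3, 0) + (3, 1) ⊗ (0, 2, 3) ⊗ (3, -1, 1), so rank(T) ≤ 2.
These bounds meet, so rank(T) = 2.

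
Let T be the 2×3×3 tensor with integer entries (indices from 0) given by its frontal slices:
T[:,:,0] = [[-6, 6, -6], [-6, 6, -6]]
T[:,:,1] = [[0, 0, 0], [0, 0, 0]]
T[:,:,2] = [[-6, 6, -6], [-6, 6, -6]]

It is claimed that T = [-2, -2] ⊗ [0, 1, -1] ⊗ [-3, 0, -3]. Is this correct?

Reconstruct entry (0,0,0) from the claimed factors: Σₗ aₗ[0]bₗ[0]cₗ[0] = (-2)·(0)·(-3) = 0, but T[0,0,0] = -6. The claim is false.

No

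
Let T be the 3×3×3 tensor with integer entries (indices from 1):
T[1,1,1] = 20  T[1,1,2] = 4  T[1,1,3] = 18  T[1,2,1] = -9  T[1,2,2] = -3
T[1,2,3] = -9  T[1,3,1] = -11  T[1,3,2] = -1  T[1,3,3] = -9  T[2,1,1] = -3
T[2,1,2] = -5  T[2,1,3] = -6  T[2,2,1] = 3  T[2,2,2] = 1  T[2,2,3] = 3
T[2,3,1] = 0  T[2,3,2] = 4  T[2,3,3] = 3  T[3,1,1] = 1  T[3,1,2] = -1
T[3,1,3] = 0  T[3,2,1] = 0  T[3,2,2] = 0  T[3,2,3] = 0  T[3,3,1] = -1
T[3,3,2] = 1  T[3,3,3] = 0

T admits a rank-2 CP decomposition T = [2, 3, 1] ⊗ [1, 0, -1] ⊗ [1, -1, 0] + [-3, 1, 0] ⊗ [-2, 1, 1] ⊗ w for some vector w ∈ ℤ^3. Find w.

w = [3, 1, 3]

Subtract the known terms from T to get the rank-1 residual R = [-3, 1, 0] ⊗ [-2, 1, 1] ⊗ w, so R[i,j,k] = a[i]·b[j]·w[k]. Pick indices with nonzero a[1]·b[1] = (-3)·(-2) = 6. Only the fibre through (1,1,·) is needed: R[1,1,:] = T[1,1,:] − Σₗ aₗ[1]bₗ[1]cₗ = [20, 4, 18] − (2)·(1)·[1, -1, 0] = [18, 6, 18]. Then w[k] = R[1,1,k] / 6 for each k, giving w = [18, 6, 18] / 6 = [3, 1, 3].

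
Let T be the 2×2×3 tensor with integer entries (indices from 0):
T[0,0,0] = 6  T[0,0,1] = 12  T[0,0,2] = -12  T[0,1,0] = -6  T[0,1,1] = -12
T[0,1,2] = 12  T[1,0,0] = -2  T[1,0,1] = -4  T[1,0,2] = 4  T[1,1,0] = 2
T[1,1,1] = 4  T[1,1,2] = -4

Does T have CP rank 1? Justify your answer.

If T = a (x) b (x) c then every fibre of T is a multiple of the corresponding factor, so read the factors off the fibres through the nonzero entry T[0,0,0] = 6.
The mode-1 fibre T[:,0,0] = [6, -2] gives a = [3, -1] (primitive direction); the mode-2 fibre T[0,:,0] = [6, -6] gives b = [1, -1]; then c[k] = T[0,0,k] / (a[0]·b[0]) = [6, 12, -12] / 3 = [2, 4, -4].
Expanding [3, -1] (x) [1, -1] (x) [2, 4, -4] reproduces all 12 entries of T, so T = [3, -1] (x) [1, -1] (x) [2, 4, -4] and rank(T) ≤ 1.
Equivalently every frontal slice T[:,:,k] is c[k] times the rank-1 matrix [3, -1] (x) [1, -1]. So T has rank 1 (it is nonzero).

Yes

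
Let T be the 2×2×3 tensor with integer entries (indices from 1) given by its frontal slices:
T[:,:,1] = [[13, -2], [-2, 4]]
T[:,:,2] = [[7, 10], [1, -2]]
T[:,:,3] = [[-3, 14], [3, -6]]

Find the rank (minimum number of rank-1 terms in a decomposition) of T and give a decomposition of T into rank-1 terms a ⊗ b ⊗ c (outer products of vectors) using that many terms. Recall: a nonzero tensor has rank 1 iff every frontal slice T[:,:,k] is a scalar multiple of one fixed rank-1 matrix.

Lower bound: the mode-1 unfolding of T (rows indexed by i, columns by (j,k) = (1,1), (1,2), (1,3), (2,1), (2,2), (2,3)) is [[13, 7, -3, -2, 10, 14], [-2, 1, 3, 4, -2, -6]].
There the 2×2 minor on rows i ∈ {1, 2}, columns (j,k) ∈ {(1,1), (1,2)} is det [[13, 7], [-2, 1]] = 27 ≠ 0, so this unfolding has rank ≥ 2; CP rank is at least every unfolding rank, so rank(T) ≥ 2. (Flattening ranks never certify an upper bound on CP rank; for that we must actually write T with 2 rank-1 terms.)
Upper bound — finding two terms. Write S_k = T[:,:,k] for the frontal slices: S₁ = [[13, -2], [-2, 4]], S₂ = [[7, 10], [1, -2]], S₃ = [[-3, 14], [3, -6]].
If T = a₁ ⊗ b₁ ⊗ c₁ + a₂ ⊗ b₂ ⊗ c₂ then each S_k = c₁[k]·a₁b₁ᵀ + c₂[k]·a₂b₂ᵀ. S₁ and S₂ are linearly independent, so a₁b₁ᵀ and a₂b₂ᵀ must span the same plane of matrices: they are the rank-1 matrices of the form x·S₁ + y·S₂.
det(x·S₁ + y·S₂) is 48·x² + 24·xy − 24·y² = 24·(2·x − y)(x + y), vanishing at (x:y) = (1:2) and (1:-1).
M₁ = S₁ + 2·S₂ = [[27, 18], [0, 0]] = 9·[1, 0][3, 2]ᵀ and M₂ = S₁ − S₂ = [[6, -12], [-3, 6]] = 3·[2, -1][1, -2]ᵀ, so take a₁ = [1, 0], b₁ = [3, 2], a₂ = [2, -1], b₂ = [1, -2].
Each slice is an integer combination of E₁ = a₁b₁ᵀ and E₂ = a₂b₂ᵀ: S₁ = 3·E₁ + 2·E₂, S₂ = 3·E₁ − E₂, S₃ = E₁ − 3·E₂; reading off coefficients, c₁ = [3, 3, 1] and c₂ = [2, -1, -3].
Hence T = [1, 0] ⊗ [3, 2] ⊗ [3, 3, 1] + [2, -1] ⊗ [1, -2] ⊗ [2, -1, -3], so rank(T) ≤ 2.
These bounds meet, so rank(T) = 2.

rank(T) = 2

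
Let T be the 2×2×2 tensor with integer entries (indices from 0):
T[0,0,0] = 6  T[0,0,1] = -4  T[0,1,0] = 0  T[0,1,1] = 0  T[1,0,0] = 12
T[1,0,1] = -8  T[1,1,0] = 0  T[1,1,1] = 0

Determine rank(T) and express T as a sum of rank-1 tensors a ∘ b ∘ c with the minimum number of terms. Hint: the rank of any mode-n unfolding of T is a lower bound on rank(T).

Lower bound: T ≠ 0 (e.g. T[0,0,0] = 6), so rank(T) ≥ 1.
Upper bound: if T = a ∘ b ∘ c then every fibre of T is a multiple of the corresponding factor, so read the factors off the fibres through the nonzero entry T[0,0,0] = 6.
The mode-1 fibre T[:,0,0] = [6, 12] gives a = (1, 2) (primitive direction); the mode-2 fibre T[0,:,0] = [6, 0] gives b = (1, 0); then c[k] = T[0,0,k] / (a[0]·b[0]) = [6, -4] / 1 = (6, -4).
Expanding (1, 2) ∘ (1, 0) ∘ (6, -4) reproduces all 8 entries of T, so T = (1, 2) ∘ (1, 0) ∘ (6, -4) and rank(T) ≤ 1.
These bounds meet, so rank(T) = 1.
Check entry T[0,1,1] = 0: (1)·(0)·(-4) = 0.

rank(T) = 1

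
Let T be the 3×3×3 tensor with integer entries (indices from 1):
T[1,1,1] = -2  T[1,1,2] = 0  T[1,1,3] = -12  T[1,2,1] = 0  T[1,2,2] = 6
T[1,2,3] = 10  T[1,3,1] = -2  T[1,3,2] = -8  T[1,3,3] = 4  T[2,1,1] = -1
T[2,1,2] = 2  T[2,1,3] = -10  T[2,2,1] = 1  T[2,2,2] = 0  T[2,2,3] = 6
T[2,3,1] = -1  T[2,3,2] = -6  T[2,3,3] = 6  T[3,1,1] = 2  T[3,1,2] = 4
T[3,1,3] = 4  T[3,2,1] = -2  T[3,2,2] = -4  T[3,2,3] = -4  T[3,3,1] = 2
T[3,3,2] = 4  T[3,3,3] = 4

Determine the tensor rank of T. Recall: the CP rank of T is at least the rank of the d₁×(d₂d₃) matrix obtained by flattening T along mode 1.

Lower bound: the mode-2 unfolding of T (rows indexed by j, columns by (i,k) = (1,1), (1,2), (1,3), (2,1), (2,2), (2,3), (3,1), (3,2), (3,3)) is [[-2, 0, -12, -1, 2, -10, 2, 4, 4], [0, 6, 10, 1, 0, 6, -2, -4, -4], [-2, -8, 4, -1, -6, 6, 2, 4, 4]].
There the 3×3 minor on rows j ∈ {1, 2, 3}, columns (i,k) ∈ {(1,1), (1,2), (1,3)} is det [[-2, 0, -12], [0, 6, 10], [-2, -8, 4]] = -352 ≠ 0, so this unfolding has rank ≥ 3; CP rank is at least every unfolding rank, so rank(T) ≥ 3. (Unfolding ranks only ever bound the CP rank from below — rank(T) can be strictly larger than all of them — so the matching upper bound has to come from an explicit 3-term decomposition.)
Upper bound: T is a sum of 3 rank-1 terms, T = [1, 0, 0] ⊗ [0, 1, 0] ⊗ [-2, 4, 2] + [1, 1, 0] ⊗ [2, -1, -2] ⊗ [0, 2, -4] + [2, 1, -2] ⊗ [1, -1, 1] ⊗ [-1, -2, -2] (written with every a and b primitive with positive leading entry and the scale carried by c; CP decompositions are not unique, and this one is verified by expanding entrywise), so rank(T) ≤ 3.
These bounds meet, so rank(T) = 3.

3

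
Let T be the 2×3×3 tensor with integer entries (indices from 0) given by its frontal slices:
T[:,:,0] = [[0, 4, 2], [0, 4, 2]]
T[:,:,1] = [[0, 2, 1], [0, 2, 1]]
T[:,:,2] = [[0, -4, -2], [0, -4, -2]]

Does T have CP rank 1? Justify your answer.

If T = a ⊗ b ⊗ c then every fibre of T is a multiple of the corresponding factor, so read the factors off the fibres through the nonzero entry T[0,1,0] = 4.
The mode-1 fibre T[:,1,0] = [4, 4] gives a = [1, 1] (primitive direction); the mode-2 fibre T[0,:,0] = [0, 4, 2] gives b = [0, 2, 1]; then c[k] = T[0,1,k] / (a[0]·b[1]) = [4, 2, -4] / 2 = [2, 1, -2].
Expanding [1, 1] ⊗ [0, 2, 1] ⊗ [2, 1, -2] reproduces all 18 entries of T, so T = [1, 1] ⊗ [0, 2, 1] ⊗ [2, 1, -2] and rank(T) ≤ 1.
Equivalently every frontal slice T[:,:,k] is c[k] times the rank-1 matrix [1, 1] ⊗ [0, 2, 1]. So T has rank 1 (it is nonzero).

Yes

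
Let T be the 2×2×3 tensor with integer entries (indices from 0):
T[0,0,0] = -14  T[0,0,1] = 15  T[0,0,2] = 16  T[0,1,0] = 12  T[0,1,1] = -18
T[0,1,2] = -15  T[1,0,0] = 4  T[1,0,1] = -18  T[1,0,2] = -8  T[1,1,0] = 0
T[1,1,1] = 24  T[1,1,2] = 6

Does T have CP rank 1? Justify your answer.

No

The mode-2 unfolding of T (rows indexed by j, columns by (i,k) = (0,0), (0,1), (0,2), (1,0), (1,1), (1,2)) is [[-14, 15, 16, 4, -18, -8], [12, -18, -15, 0, 24, 6]].
There the 2×2 minor on rows j ∈ {0, 1}, columns (i,k) ∈ {(0,0), (0,1)} is det [[-14, 15], [12, -18]] = 72 ≠ 0, so this unfolding has rank ≥ 2; CP rank is at least every unfolding rank, so rank(T) ≥ 2.
In particular rank(T) ≥ 2 > 1, so T is not rank-1.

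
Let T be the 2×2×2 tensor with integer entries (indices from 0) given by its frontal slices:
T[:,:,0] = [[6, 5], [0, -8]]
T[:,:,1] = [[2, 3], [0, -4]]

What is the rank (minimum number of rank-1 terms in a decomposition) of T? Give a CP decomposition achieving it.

Lower bound: the mode-3 unfolding of T (rows indexed by k, columns by (i,j) = (0,0), (0,1), (1,0), (1,1)) is [[6, 5, 0, -8], [2, 3, 0, -4]].
There the 2×2 minor on rows k ∈ {0, 1}, columns (i,j) ∈ {(0,0), (0,1)} is det [[6, 5], [2, 3]] = 8 ≠ 0, so this unfolding has rank ≥ 2; CP rank is at least every unfolding rank, so rank(T) ≥ 2. (Unfolding ranks only ever bound the CP rank from below — rank(T) can be strictly larger than all of them — so the matching upper bound has to come from an explicit 2-term decomposition.)
Upper bound — finding two terms. Write S_k = T[:,:,k] for the frontal slices: S₀ = [[6, 5], [0, -8]], S₁ = [[2, 3], [0, -4]].
If T = a₁ ⊗ b₁ ⊗ c₁ + a₂ ⊗ b₂ ⊗ c₂ then each S_k = c₁[k]·a₁b₁ᵀ + c₂[k]·a₂b₂ᵀ. S₀ and S₁ are linearly independent, so a₁b₁ᵀ and a₂b₂ᵀ must span the same plane of matrices: they are the rank-1 matrices of the form x·S₀ + y·S₁.
det(x·S₀ + y·S₁) is −48·x² − 40·xy − 8·y² = (-8)·(2·x + y)(3·x + y), vanishing at (x:y) = (1:-2) and (1:-3).
M₁ = S₀ − 2·S₁ = [[2, -1], [0, 0]] = [1, 0][2, -1]ᵀ and M₂ = S₀ − 3·S₁ = [[0, -4], [0, 4]] = (-4)·[1, -1][0, 1]ᵀ, so take a₁ = [1, 0], b₁ = [2, -1], a₂ = [1, -1], b₂ = [0, 1].
Each slice is an integer combination of E₁ = a₁b₁ᵀ and E₂ = a₂b₂ᵀ: S₀ = 3·E₁ + 8·E₂, S₁ = E₁ + 4·E₂; reading off coefficients, c₁ = [3, 1] and c₂ = [8, 4].
Hence T = [1, 0] ⊗ [2, -1] ⊗ [3, 1] + [1, -1] ⊗ [0, 1] ⊗ [8, 4], so rank(T) ≤ 2.
These bounds meet, so rank(T) = 2.
Check entry T[1,0,1] = 0: (0)·(2)·(1) + (-1)·(0)·(4) = 0.

rank(T) = 2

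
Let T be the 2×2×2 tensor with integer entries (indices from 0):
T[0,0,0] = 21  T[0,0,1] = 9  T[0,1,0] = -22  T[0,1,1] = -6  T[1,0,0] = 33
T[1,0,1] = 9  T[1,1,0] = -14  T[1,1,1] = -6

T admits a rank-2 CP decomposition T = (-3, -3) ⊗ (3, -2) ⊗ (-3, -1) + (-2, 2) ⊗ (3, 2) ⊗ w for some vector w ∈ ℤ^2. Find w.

Subtract the known terms from T to get the rank-1 residual R = (-2, 2) ⊗ (3, 2) ⊗ w, so R[i,j,k] = a[i]·b[j]·w[k]. Pick indices with nonzero a[0]·b[0] = (-2)·(3) = -6. Only the fibre through (0,0,·) is needed: R[0,0,:] = T[0,0,:] − Σₗ aₗ[0]bₗ[0]cₗ = [21, 9] − (-3)·(3)·(-3, -1) = [-6, 0]. Then w[k] = R[0,0,k] / -6 for each k, giving w = [-6, 0] / -6 = (1, 0).

w = (1, 0)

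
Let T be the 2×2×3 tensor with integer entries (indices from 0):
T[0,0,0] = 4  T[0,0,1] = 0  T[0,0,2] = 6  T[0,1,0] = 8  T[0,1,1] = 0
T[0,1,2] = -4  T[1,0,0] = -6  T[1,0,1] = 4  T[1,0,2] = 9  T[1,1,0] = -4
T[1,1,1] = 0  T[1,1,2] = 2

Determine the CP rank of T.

Lower bound: the mode-3 unfolding of T (rows indexed by k, columns by (i,j) = (0,0), (0,1), (1,0), (1,1)) is [[4, 8, -6, -4], [0, 0, 4, 0], [6, -4, 9, 2]].
There the 3×3 minor on rows k ∈ {0, 1, 2}, columns (i,j) ∈ {(0,0), (0,1), (1,0)} is det [[4, 8, -6], [0, 0, 4], [6, -4, 9]] = 256 ≠ 0, so this unfolding has rank ≥ 3; CP rank is at least every unfolding rank, so rank(T) ≥ 3. (This is only a lower bound: in general the CP rank may exceed every unfolding rank, so we still need to exhibit 3 rank-1 terms summing to T.)
Upper bound: T is a sum of 3 rank-1 terms, T = [0, 1] ⊗ [1, 0] ⊗ [-4, 4, 4] + [2, -1] ⊗ [1, 2] ⊗ [2, 0, -1] + [2, 1] ⊗ [1, 0] ⊗ [0, 0, 4] (written with every a and b primitive with positive leading entry and the scale carried by c; CP decompositions are not unique, and this one is verified by expanding entrywise), so rank(T) ≤ 3.
These bounds meet, so rank(T) = 3.

3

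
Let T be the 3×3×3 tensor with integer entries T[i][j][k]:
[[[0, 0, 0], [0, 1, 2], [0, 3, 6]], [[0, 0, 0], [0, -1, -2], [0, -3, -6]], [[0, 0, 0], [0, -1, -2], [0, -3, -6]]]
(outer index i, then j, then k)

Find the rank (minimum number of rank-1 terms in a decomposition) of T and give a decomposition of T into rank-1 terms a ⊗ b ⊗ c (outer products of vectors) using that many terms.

Lower bound: T ≠ 0 (e.g. T[0,1,1] = 1), so rank(T) ≥ 1.
Upper bound: the mode-1 fibre T[:,1,1] = [1, -1, -1] gives a = (1, -1, -1) (primitive direction); the mode-2 fibre T[0,:,1] = [0, 1, 3] gives b = (0, 1, 3); then c[k] = T[0,1,k] / (a[0]·b[1]) = [0, 1, 2] / 1 = (0, 1, 2).
Expanding (1, -1, -1) ⊗ (0, 1, 3) ⊗ (0, 1, 2) reproduces all 27 entries of T, so T = (1, -1, -1) ⊗ (0, 1, 3) ⊗ (0, 1, 2) and rank(T) ≤ 1.
These bounds meet, so rank(T) = 1.

rank(T) = 1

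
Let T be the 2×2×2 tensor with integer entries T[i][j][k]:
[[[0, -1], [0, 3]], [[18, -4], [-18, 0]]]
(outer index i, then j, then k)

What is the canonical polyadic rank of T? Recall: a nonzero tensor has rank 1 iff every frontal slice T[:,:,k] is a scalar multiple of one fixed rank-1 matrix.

2

Lower bound: the mode-2 unfolding of T (rows indexed by j, columns by (i,k) = (0,0), (0,1), (1,0), (1,1)) is [[0, -1, 18, -4], [0, 3, -18, 0]].
There the 2×2 minor on rows j ∈ {0, 1}, columns (i,k) ∈ {(0,1), (1,0)} is det [[-1, 18], [3, -18]] = -36 ≠ 0, so this unfolding has rank ≥ 2; CP rank is at least every unfolding rank, so rank(T) ≥ 2. (This is only a lower bound: in general the CP rank may exceed every unfolding rank, so we still need to exhibit 2 rank-1 terms summing to T.)
Upper bound — finding two terms. Write S_k = T[:,:,k] for the frontal slices: S₀ = [[0, 0], [18, -18]], S₁ = [[-1, 3], [-4, 0]].
If T = a₁ (x) b₁ (x) c₁ + a₂ (x) b₂ (x) c₂ then each S_k = c₁[k]·a₁b₁ᵀ + c₂[k]·a₂b₂ᵀ. S₀ and S₁ are linearly independent, so a₁b₁ᵀ and a₂b₂ᵀ must span the same plane of matrices: they are the rank-1 matrices of the form x·S₀ + y·S₁.
det(x·S₀ + y·S₁) is −36·xy + 12·y² = (-12)·(3·x − y)(y), vanishing at (x:y) = (1:3) and (1:0).
M₁ = S₀ + 3·S₁ = [[-3, 9], [6, -18]] = (-3)·[1, -2][1, -3]ᵀ and M₂ = S₀ = [[0, 0], [18, -18]] = 18·[0, 1][1, -1]ᵀ, so take a₁ = [1, -2], b₁ = [1, -3], a₂ = [0, 1], b₂ = [1, -1].
Each slice is an integer combination of E₁ = a₁b₁ᵀ and E₂ = a₂b₂ᵀ: S₀ = 18·E₂, S₁ = −E₁ − 6·E₂; reading off coefficients, c₁ = [0, -1] and c₂ = [18, -6].
Hence T = [1, -2] (x) [1, -3] (x) [0, -1] + [0, 1] (x) [1, -1] (x) [18, -6], so rank(T) ≤ 2.
These bounds meet, so rank(T) = 2.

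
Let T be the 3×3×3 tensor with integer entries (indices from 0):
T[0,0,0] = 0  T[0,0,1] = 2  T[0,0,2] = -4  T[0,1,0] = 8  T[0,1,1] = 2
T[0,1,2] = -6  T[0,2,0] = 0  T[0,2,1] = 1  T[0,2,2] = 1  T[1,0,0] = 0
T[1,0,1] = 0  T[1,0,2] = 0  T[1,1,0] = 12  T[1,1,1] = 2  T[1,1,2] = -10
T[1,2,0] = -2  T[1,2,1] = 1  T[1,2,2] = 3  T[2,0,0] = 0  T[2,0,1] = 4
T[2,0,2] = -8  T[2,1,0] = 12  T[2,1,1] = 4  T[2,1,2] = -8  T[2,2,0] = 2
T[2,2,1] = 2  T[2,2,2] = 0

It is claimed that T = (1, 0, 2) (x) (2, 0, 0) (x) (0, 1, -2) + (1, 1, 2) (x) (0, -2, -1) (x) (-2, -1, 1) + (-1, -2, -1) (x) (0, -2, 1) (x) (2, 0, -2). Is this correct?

Yes

Reconstruct entrywise from the claimed factors. For example, T[0,0,2] = -4 and Σₗ aₗ[0]bₗ[0]cₗ[2] = (1)·(2)·(-2) + (1)·(0)·(1) + (-1)·(0)·(-2) = -4; checking all 27 entries, every one matches. The claim holds.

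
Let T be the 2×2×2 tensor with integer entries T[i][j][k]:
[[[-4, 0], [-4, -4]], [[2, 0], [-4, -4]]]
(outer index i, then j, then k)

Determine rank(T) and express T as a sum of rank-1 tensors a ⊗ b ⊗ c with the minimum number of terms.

rank(T) = 2

Lower bound: the mode-2 unfolding of T (rows indexed by j, columns by (i,k) = (0,0), (0,1), (1,0), (1,1)) is [[-4, 0, 2, 0], [-4, -4, -4, -4]].
There the 2×2 minor on rows j ∈ {0, 1}, columns (i,k) ∈ {(0,0), (0,1)} is det [[-4, 0], [-4, -4]] = 16 ≠ 0, so this unfolding has rank ≥ 2; CP rank is at least every unfolding rank, so rank(T) ≥ 2. (Flattening ranks never certify an upper bound on CP rank; for that we must actually write T with 2 rank-1 terms.)
Upper bound — finding two terms. Write S_k = T[:,:,k] for the frontal slices: S₀ = [[-4, -4], [2, -4]], S₁ = [[0, -4], [0, -4]].
If T = a₁ ⊗ b₁ ⊗ c₁ + a₂ ⊗ b₂ ⊗ c₂ then each S_k = c₁[k]·a₁b₁ᵀ + c₂[k]·a₂b₂ᵀ. S₀ and S₁ are linearly independent, so a₁b₁ᵀ and a₂b₂ᵀ must span the same plane of matrices: they are the rank-1 matrices of the form x·S₀ + y·S₁.
det(x·S₀ + y·S₁) is 24·x² + 24·xy = 24·(x + y)(x), vanishing at (x:y) = (1:-1) and (0:1).
M₁ = S₀ − S₁ = [[-4, 0], [2, 0]] = (-2)·[2, -1][1, 0]ᵀ and M₂ = S₁ = [[0, -4], [0, -4]] = (-4)·[1, 1][0, 1]ᵀ, so take a₁ = [2, -1], b₁ = [1, 0], a₂ = [1, 1], b₂ = [0, 1].
Each slice is an integer combination of E₁ = a₁b₁ᵀ and E₂ = a₂b₂ᵀ: S₀ = −2·E₁ − 4·E₂, S₁ = −4·E₂; reading off coefficients, c₁ = [-2, 0] and c₂ = [-4, -4].
Hence T = [2, -1] ⊗ [1, 0] ⊗ [-2, 0] + [1, 1] ⊗ [0, 1] ⊗ [-4, -4], so rank(T) ≤ 2.
These bounds meet, so rank(T) = 2.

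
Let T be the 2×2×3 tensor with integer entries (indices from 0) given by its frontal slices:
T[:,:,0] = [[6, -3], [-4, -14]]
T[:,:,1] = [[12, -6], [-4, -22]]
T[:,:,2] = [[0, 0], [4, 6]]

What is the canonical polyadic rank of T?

2

Lower bound: in the mode-1 unfolding of T (rows indexed by i, columns by (j,k)) the 2×2 minor on rows i ∈ {0, 1}, columns (j,k) ∈ {(0,0), (0,1)} is det [[6, 12], [-4, -4]] = 24 ≠ 0, so that unfolding has rank ≥ 2 and hence rank(T) ≥ 2 (CP rank is at least every unfolding rank, though it can be larger).
Upper bound: with S_k = T[:,:,k], the two rank-1 terms a₁b₁ᵀ, a₂b₂ᵀ are the rank-1 members of the pencil x·S₀ + y·S₁.
det(x·S₀ + y·S₁) is −96·x² − 336·xy − 288·y² = (-48)·(2·x + 3·y)(x + 2·y), vanishing at (x:y) = (3:-2) and (2:-1).
M₁ = 3·S₀ − 2·S₁ = [[-6, 3], [-4, 2]] = −[3, 2][2, -1]ᵀ and M₂ = 2·S₀ − S₁ = [[0, 0], [-4, -6]] = (-2)·[0, 1][2, 3]ᵀ, so take a₁ = [3, 2], b₁ = [2, -1], a₂ = [0, 1], b₂ = [2, 3].
Each slice is an integer combination of E₁ = a₁b₁ᵀ and E₂ = a₂b₂ᵀ: S₀ = E₁ − 4·E₂, S₁ = 2·E₁ − 6·E₂, S₂ = 2·E₂; reading off coefficients, c₁ = [1, 2, 0] and c₂ = [-4, -6, 2].
Hence T = [3, 2] ∘ [2, -1] ∘ [1, 2, 0] + [0, 1] ∘ [2, 3] ∘ [-4, -6, 2], so rank(T) ≤ 2.
These bounds meet, so rank(T) = 2.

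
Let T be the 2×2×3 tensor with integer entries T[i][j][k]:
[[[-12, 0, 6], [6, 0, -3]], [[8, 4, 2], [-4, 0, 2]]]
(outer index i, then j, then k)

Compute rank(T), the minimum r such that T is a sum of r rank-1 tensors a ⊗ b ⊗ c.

Lower bound: the mode-3 unfolding of T (rows indexed by k, columns by (i,j) = (0,0), (0,1), (1,0), (1,1)) is [[-12, 6, 8, -4], [0, 0, 4, 0], [6, -3, 2, 2]].
There the 2×2 minor on rows k ∈ {0, 1}, columns (i,j) ∈ {(0,0), (1,0)} is det [[-12, 8], [0, 4]] = -48 ≠ 0, so this unfolding has rank ≥ 2; CP rank is at least every unfolding rank, so rank(T) ≥ 2. (This is only a lower bound: in general the CP rank may exceed every unfolding rank, so we still need to exhibit 2 rank-1 terms summing to T.)
Upper bound — finding two terms. Write S_k = T[:,:,k] for the frontal slices: S₀ = [[-12, 6], [8, -4]], S₁ = [[0, 0], [4, 0]], S₂ = [[6, -3], [2, 2]].
If T = a₁ ⊗ b₁ ⊗ c₁ + a₂ ⊗ b₂ ⊗ c₂ then each S_k = c₁[k]·a₁b₁ᵀ + c₂[k]·a₂b₂ᵀ. S₀ and S₁ are linearly independent, so a₁b₁ᵀ and a₂b₂ᵀ must span the same plane of matrices: they are the rank-1 matrices of the form x·S₀ + y·S₁.
det(x·S₀ + y·S₁) is −24·xy = (-24)·(y)(x), vanishing at (x:y) = (1:0) and (0:1).
M₁ = S₀ = [[-12, 6], [8, -4]] = (-2)·(3, -2)(2, -1)ᵀ and M₂ = S₁ = [[0, 0], [4, 0]] = 4·(0, 1)(1, 0)ᵀ, so take a₁ = (3, -2), b₁ = (2, -1), a₂ = (0, 1), b₂ = (1, 0).
Each slice is an integer combination of E₁ = a₁b₁ᵀ and E₂ = a₂b₂ᵀ: S₀ = −2·E₁, S₁ = 4·E₂, S₂ = E₁ + 6·E₂; reading off coefficients, c₁ = (-2, 0, 1) and c₂ = (0, 4, 6).
Hence T = (3, -2) ⊗ (2, -1) ⊗ (-2, 0, 1) + (0, 1) ⊗ (1, 0) ⊗ (0, 4, 6), so rank(T) ≤ 2.
These bounds meet, so rank(T) = 2.

2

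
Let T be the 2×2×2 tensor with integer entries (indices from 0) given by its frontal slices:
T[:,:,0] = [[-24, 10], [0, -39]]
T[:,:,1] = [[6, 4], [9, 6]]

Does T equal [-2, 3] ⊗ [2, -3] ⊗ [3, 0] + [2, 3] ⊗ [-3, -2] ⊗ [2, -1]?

Yes

Reconstruct entrywise from the claimed factors. For example, T[1,1,0] = -39 and Σₗ aₗ[1]bₗ[1]cₗ[0] = (3)·(-3)·(3) + (3)·(-2)·(2) = -39; checking all 8 entries, every one matches. The claim holds.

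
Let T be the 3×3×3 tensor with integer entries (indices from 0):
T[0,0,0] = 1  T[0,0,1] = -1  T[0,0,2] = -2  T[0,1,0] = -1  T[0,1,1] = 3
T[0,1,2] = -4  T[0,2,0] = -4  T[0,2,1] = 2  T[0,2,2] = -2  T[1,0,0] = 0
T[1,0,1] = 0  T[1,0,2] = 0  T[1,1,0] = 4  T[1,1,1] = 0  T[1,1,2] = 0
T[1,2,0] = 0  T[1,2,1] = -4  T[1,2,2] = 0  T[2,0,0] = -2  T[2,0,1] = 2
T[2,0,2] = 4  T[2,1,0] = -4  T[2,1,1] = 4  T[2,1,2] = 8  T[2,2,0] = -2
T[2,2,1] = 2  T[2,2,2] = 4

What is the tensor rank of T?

3

Lower bound: in the mode-2 unfolding of T (rows indexed by j, columns by (i,k)) the 3×3 minor on rows j ∈ {0, 1, 2}, columns (i,k) ∈ {(0,0), (0,1), (0,2)} is det [[1, -1, -2], [-1, 3, -4], [-4, 2, -2]] = -32 ≠ 0, so that unfolding has rank ≥ 3 and hence rank(T) ≥ 3 (CP rank is at least every unfolding rank, though it can be larger).
Upper bound: T is a sum of 3 rank-1 terms, T = [1, 0, -2] ⊗ [1, 2, 1] ⊗ [1, -1, -2] + [1, 2, 0] ⊗ [0, 1, -1] ⊗ [1, 1, 0] + [2, -1, 0] ⊗ [0, 1, 1] ⊗ [-2, 2, 0] (one valid choice — decompositions are not unique — normalised so each a, b is primitive with positive first nonzero entry; check it by expanding all entries), so rank(T) ≤ 3.
These bounds meet, so rank(T) = 3.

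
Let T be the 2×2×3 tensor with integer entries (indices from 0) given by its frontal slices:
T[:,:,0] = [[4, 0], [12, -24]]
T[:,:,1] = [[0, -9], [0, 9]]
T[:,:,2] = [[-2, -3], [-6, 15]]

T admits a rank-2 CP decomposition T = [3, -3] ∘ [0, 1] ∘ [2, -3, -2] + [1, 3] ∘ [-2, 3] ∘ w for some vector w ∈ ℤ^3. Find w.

Subtract the known terms from T to get the rank-1 residual R = [1, 3] ∘ [-2, 3] ∘ w, so R[i,j,k] = a[i]·b[j]·w[k]. Pick indices with nonzero a[0]·b[0] = (1)·(-2) = -2. Only the fibre through (0,0,·) is needed: R[0,0,:] = T[0,0,:] − Σₗ aₗ[0]bₗ[0]cₗ = [4, 0, -2] − (3)·(0)·[2, -3, -2] = [4, 0, -2]. Then w[k] = R[0,0,k] / -2 for each k, giving w = [4, 0, -2] / -2 = [-2, 0, 1].

w = [-2, 0, 1]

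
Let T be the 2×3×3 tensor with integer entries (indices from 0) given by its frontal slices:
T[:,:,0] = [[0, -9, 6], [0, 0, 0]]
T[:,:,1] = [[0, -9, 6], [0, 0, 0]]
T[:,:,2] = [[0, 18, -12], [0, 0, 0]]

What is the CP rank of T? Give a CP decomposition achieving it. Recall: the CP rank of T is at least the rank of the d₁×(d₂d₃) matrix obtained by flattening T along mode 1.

Lower bound: T ≠ 0 (e.g. T[0,1,0] = -9), so rank(T) ≥ 1.
Upper bound: if T = a ⊗ b ⊗ c then every fibre of T is a multiple of the corresponding factor, so read the factors off the fibres through the nonzero entry T[0,1,0] = -9.
The mode-1 fibre T[:,1,0] = [-9, 0] gives a = [1, 0] (primitive direction); the mode-2 fibre T[0,:,0] = [0, -9, 6] gives b = [0, 3, -2]; then c[k] = T[0,1,k] / (a[0]·b[1]) = [-9, -9, 18] / 3 = [-3, -3, 6].
Expanding [1, 0] ⊗ [0, 3, -2] ⊗ [-3, -3, 6] reproduces all 18 entries of T, so T = [1, 0] ⊗ [0, 3, -2] ⊗ [-3, -3, 6] and rank(T) ≤ 1.
These bounds meet, so rank(T) = 1.
Check entry T[0,0,2] = 0: (1)·(0)·(6) = 0.

rank(T) = 1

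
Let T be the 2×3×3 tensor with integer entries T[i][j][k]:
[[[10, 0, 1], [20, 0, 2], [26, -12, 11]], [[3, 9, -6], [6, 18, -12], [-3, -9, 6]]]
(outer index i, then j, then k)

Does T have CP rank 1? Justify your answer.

No

The mode-2 unfolding of T (rows indexed by j, columns by (i,k) = (0,0), (0,1), (0,2), (1,0), (1,1), (1,2)) is [[10, 0, 1, 3, 9, -6], [20, 0, 2, 6, 18, -12], [26, -12, 11, -3, -9, 6]].
There the 2×2 minor on rows j ∈ {0, 2}, columns (i,k) ∈ {(0,0), (0,1)} is det [[10, 0], [26, -12]] = -120 ≠ 0, so this unfolding has rank ≥ 2; CP rank is at least every unfolding rank, so rank(T) ≥ 2.
In particular rank(T) ≥ 2 > 1, so T is not rank-1.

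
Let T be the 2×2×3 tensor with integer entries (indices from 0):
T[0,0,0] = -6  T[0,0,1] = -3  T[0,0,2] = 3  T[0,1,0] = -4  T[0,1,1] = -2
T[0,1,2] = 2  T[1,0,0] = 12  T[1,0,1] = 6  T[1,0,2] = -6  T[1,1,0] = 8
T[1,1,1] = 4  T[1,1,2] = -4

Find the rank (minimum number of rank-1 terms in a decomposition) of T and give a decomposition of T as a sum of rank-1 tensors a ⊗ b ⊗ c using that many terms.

Lower bound: T ≠ 0 (e.g. T[0,0,0] = -6), so rank(T) ≥ 1.
Upper bound: if T = a ⊗ b ⊗ c then every fibre of T is a multiple of the corresponding factor, so read the factors off the fibres through the nonzero entry T[0,0,0] = -6.
The mode-1 fibre T[:,0,0] = [-6, 12] gives a = (1, -2) (primitive direction); the mode-2 fibre T[0,:,0] = [-6, -4] gives b = (3, 2); then c[k] = T[0,0,k] / (a[0]·b[0]) = [-6, -3, 3] / 3 = (-2, -1, 1).
Expanding (1, -2) ⊗ (3, 2) ⊗ (-2, -1, 1) reproduces all 12 entries of T, so T = (1, -2) ⊗ (3, 2) ⊗ (-2, -1, 1) and rank(T) ≤ 1.
These bounds meet, so rank(T) = 1.

rank(T) = 1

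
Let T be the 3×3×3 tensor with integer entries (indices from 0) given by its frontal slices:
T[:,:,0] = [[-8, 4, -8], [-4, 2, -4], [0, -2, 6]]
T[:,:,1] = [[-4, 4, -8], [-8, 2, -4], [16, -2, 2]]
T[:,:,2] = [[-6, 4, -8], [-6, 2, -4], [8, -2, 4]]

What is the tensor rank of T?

Lower bound: in the mode-1 unfolding of T (rows indexed by i, columns by (j,k)) the 3×3 minor on rows i ∈ {0, 1, 2}, columns (j,k) ∈ {(0,0), (0,1), (1,0)} is det [[-8, -4, 4], [-4, -8, 2], [0, 16, -2]] = -96 ≠ 0, so that unfolding has rank ≥ 3 and hence rank(T) ≥ 3 (CP rank is at least every unfolding rank, though it can be larger).
Upper bound: T is a sum of 3 rank-1 terms, T = (0, 0, 1) ∘ (2, 0, -1) ∘ (-2, 2, 0) + (1, -1, 2) ∘ (1, 0, 0) ∘ (0, 4, 2) + (2, 1, -1) ∘ (2, -1, 2) ∘ (-2, -2, -2) (one valid choice — decompositions are not unique — normalised so each a, b is primitive with positive first nonzero entry; check it by expanding all entries), so rank(T) ≤ 3.
These bounds meet, so rank(T) = 3.

3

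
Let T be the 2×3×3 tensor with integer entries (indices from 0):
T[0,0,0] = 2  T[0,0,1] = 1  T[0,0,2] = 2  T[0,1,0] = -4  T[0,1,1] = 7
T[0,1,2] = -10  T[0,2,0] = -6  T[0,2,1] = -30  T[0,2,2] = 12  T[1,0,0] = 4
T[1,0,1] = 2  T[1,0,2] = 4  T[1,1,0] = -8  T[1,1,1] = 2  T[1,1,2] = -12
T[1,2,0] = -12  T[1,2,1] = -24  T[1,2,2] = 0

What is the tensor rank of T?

2

Lower bound: the mode-2 unfolding of T (rows indexed by j, columns by (i,k) = (0,0), (0,1), (0,2), (1,0), (1,1), (1,2)) is [[2, 1, 2, 4, 2, 4], [-4, 7, -10, -8, 2, -12], [-6, -30, 12, -12, -24, 0]].
There the 2×2 minor on rows j ∈ {0, 1}, columns (i,k) ∈ {(0,0), (0,1)} is det [[2, 1], [-4, 7]] = 18 ≠ 0, so this unfolding has rank ≥ 2; CP rank is at least every unfolding rank, so rank(T) ≥ 2. (Unfolding ranks only ever bound the CP rank from below — rank(T) can be strictly larger than all of them — so the matching upper bound has to come from an explicit 2-term decomposition.)
Upper bound — finding two terms. Write S_k = T[:,:,k] for the frontal slices: S₀ = [[2, -4, -6], [4, -8, -12]], S₁ = [[1, 7, -30], [2, 2, -24]], S₂ = [[2, -10, 12], [4, -12, 0]].
If T = a₁ ⊗ b₁ ⊗ c₁ + a₂ ⊗ b₂ ⊗ c₂ then each S_k = c₁[k]·a₁b₁ᵀ + c₂[k]·a₂b₂ᵀ. S₀ and S₁ are linearly independent, so a₁b₁ᵀ and a₂b₂ᵀ must span the same plane of matrices: they are the rank-1 matrices of the form x·S₀ + y·S₁.
The 2×2 minor of x·S₀ + y·S₁ on rows {0,1}, columns {0,1} is −24·xy − 12·y² = (-12)·(y)(2·x + y), vanishing at (x:y) = (1:0) and (1:-2).
M₁ = S₀ = [[2, -4, -6], [4, -8, -12]] = 2·[1, 2][1, -2, -3]ᵀ and M₂ = S₀ − 2·S₁ = [[0, -18, 54], [0, -12, 36]] = (-6)·[3, 2][0, 1, -3]ᵀ, so take a₁ = [1, 2], b₁ = [1, -2, -3], a₂ = [3, 2], b₂ = [0, 1, -3].
Each slice is an integer combination of E₁ = a₁b₁ᵀ and E₂ = a₂b₂ᵀ: S₀ = 2·E₁, S₁ = E₁ + 3·E₂, S₂ = 2·E₁ − 2·E₂; reading off coefficients, c₁ = [2, 1, 2] and c₂ = [0, 3, -2].
Hence T = [1, 2] ⊗ [1, -2, -3] ⊗ [2, 1, 2] + [3, 2] ⊗ [0, 1, -3] ⊗ [0, 3, -2], so rank(T) ≤ 2.
These bounds meet, so rank(T) = 2.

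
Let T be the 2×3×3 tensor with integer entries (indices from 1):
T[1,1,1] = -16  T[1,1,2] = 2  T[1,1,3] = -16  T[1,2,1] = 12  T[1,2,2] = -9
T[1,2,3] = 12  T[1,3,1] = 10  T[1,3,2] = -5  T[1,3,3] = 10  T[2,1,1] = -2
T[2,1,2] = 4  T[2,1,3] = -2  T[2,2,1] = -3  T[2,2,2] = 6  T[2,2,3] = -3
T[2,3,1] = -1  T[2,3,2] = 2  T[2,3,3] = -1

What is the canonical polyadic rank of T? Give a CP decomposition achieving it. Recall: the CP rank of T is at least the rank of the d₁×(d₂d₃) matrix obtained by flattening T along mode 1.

Lower bound: the mode-2 unfolding of T (rows indexed by j, columns by (i,k) = (1,1), (1,2), (1,3), (2,1), (2,2), (2,3)) is [[-16, 2, -16, -2, 4, -2], [12, -9, 12, -3, 6, -3], [10, -5, 10, -1, 2, -1]].
There the 2×2 minor on rows j ∈ {1, 2}, columns (i,k) ∈ {(1,1), (1,2)} is det [[-16, 2], [12, -9]] = 120 ≠ 0, so this unfolding has rank ≥ 2; CP rank is at least every unfolding rank, so rank(T) ≥ 2. (Flattening ranks never certify an upper bound on CP rank; for that we must actually write T with 2 rank-1 terms.)
Upper bound — finding two terms. Write S_k = T[:,:,k] for the frontal slices: S₁ = [[-16, 12, 10], [-2, -3, -1]], S₂ = [[2, -9, -5], [4, 6, 2]], S₃ = [[-16, 12, 10], [-2, -3, -1]].
If T = a₁ ⊗ b₁ ⊗ c₁ + a₂ ⊗ b₂ ⊗ c₂ then each S_k = c₁[k]·a₁b₁ᵀ + c₂[k]·a₂b₂ᵀ. S₁ and S₂ are linearly independent, so a₁b₁ᵀ and a₂b₂ᵀ must span the same plane of matrices: they are the rank-1 matrices of the form x·S₁ + y·S₂.
The 2×2 minor of x·S₁ + y·S₂ on rows {1,2}, columns {1,2} is 72·x² − 168·xy + 48·y² = 24·(x − 2·y)(3·x − y), vanishing at (x:y) = (2:1) and (1:3).
M₁ = 2·S₁ + S₂ = [[-30, 15, 15], [0, 0, 0]] = (-15)·(1, 0)(2, -1, -1)ᵀ and M₂ = S₁ + 3·S₂ = [[-10, -15, -5], [10, 15, 5]] = (-5)·(1, -1)(2, 3, 1)ᵀ, so take a₁ = (1, 0), b₁ = (2, -1, -1), a₂ = (1, -1), b₂ = (2, 3, 1).
Each slice is an integer combination of E₁ = a₁b₁ᵀ and E₂ = a₂b₂ᵀ: S₁ = −9·E₁ + E₂, S₂ = 3·E₁ − 2·E₂, S₃ = −9·E₁ + E₂; reading off coefficients, c₁ = (-9, 3, -9) and c₂ = (1, -2, 1).
Hence T = (1, 0) ⊗ (2, -1, -1) ⊗ (-9, 3, -9) + (1, -1) ⊗ (2, 3, 1) ⊗ (1, -2, 1), so rank(T) ≤ 2.
These bounds meet, so rank(T) = 2.

rank(T) = 2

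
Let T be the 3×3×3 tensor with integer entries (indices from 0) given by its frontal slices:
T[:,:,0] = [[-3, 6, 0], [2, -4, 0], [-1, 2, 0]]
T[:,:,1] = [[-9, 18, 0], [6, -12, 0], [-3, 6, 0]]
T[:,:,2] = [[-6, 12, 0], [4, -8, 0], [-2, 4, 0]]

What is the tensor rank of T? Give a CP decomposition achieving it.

rank(T) = 1

Lower bound: T ≠ 0 (e.g. T[0,0,0] = -3), so rank(T) ≥ 1.
Upper bound: the mode-1 fibre T[:,0,0] = [-3, 2, -1] gives a = [3, -2, 1] (primitive direction); the mode-2 fibre T[0,:,0] = [-3, 6, 0] gives b = [1, -2, 0]; then c[k] = T[0,0,k] / (a[0]·b[0]) = [-3, -9, -6] / 3 = [-1, -3, -2].
Expanding [3, -2, 1] ∘ [1, -2, 0] ∘ [-1, -3, -2] reproduces all 27 entries of T, so T = [3, -2, 1] ∘ [1, -2, 0] ∘ [-1, -3, -2] and rank(T) ≤ 1.
These bounds meet, so rank(T) = 1.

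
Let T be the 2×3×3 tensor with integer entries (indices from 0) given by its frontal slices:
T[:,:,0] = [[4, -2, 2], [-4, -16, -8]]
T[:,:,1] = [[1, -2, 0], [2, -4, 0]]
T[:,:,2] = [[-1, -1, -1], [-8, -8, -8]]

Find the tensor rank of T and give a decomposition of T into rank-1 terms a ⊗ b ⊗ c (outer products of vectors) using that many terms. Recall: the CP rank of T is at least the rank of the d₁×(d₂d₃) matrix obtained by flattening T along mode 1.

rank(T) = 3

Lower bound: the mode-3 unfolding of T (rows indexed by k, columns by (i,j) = (0,0), (0,1), (0,2), (1,0), (1,1), (1,2)) is [[4, -2, 2, -4, -16, -8], [1, -2, 0, 2, -4, 0], [-1, -1, -1, -8, -8, -8]].
There the 3×3 minor on rows k ∈ {0, 1, 2}, columns (i,j) ∈ {(0,0), (0,1), (1,0)} is det [[4, -2, -4], [1, -2, 2], [-1, -1, -8]] = 72 ≠ 0, so this unfolding has rank ≥ 3; CP rank is at least every unfolding rank, so rank(T) ≥ 3. (Flattening ranks never certify an upper bound on CP rank; for that we must actually write T with 3 rank-1 terms.)
Upper bound: T is a sum of 3 rank-1 terms, T = [0, 1] ⊗ [1, 1, 1] ⊗ [-8, 0, -8] + [1, 0] ⊗ [1, 1, 1] ⊗ [2, 0, -1] + [1, 2] ⊗ [1, -2, 0] ⊗ [2, 1, 0] (one valid choice — decompositions are not unique — normalised so each a, b is primitive with positive first nonzero entry; check it by expanding all entries), so rank(T) ≤ 3.
These bounds meet, so rank(T) = 3.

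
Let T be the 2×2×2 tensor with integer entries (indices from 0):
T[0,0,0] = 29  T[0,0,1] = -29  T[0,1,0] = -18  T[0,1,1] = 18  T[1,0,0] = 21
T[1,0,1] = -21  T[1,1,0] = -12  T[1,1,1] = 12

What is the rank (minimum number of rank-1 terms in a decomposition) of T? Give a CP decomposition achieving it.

Lower bound: in the mode-2 unfolding of T (rows indexed by j, columns by (i,k)) the 2×2 minor on rows j ∈ {0, 1}, columns (i,k) ∈ {(0,0), (1,0)} is det [[29, 21], [-18, -12]] = 30 ≠ 0, so that unfolding has rank ≥ 2 and hence rank(T) ≥ 2 (CP rank is at least every unfolding rank, though it can be larger).
Upper bound: T[:,:,k] = c[k]·M for every slice, with c = [1, -1] and M = [[29, -18], [21, -12]] (rows i, columns j).
Splitting M by its rows (i = 0, 1), M = [1, 0][29, -18]ᵀ + [0, 1][21, -12]ᵀ.
Hence T = [1, 0] (x) [29, -18] (x) [1, -1] + [0, 1] (x) [21, -12] (x) [1, -1], so rank(T) ≤ 2.
These bounds meet, so rank(T) = 2.

rank(T) = 2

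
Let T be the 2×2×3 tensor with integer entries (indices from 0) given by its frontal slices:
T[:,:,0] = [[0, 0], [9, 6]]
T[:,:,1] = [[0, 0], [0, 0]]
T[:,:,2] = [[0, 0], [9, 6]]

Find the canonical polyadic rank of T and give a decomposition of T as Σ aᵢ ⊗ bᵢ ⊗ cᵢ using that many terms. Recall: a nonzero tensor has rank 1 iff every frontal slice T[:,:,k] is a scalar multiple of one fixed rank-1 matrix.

rank(T) = 1

Lower bound: T ≠ 0 (e.g. T[1,0,0] = 9), so rank(T) ≥ 1.
Upper bound: the mode-1 fibre T[:,0,0] = [0, 9] gives a = (0, 1) (primitive direction); the mode-2 fibre T[1,:,0] = [9, 6] gives b = (3, 2); then c[k] = T[1,0,k] / (a[1]·b[0]) = [9, 0, 9] / 3 = (3, 0, 3).
Expanding (0, 1) ⊗ (3, 2) ⊗ (3, 0, 3) reproduces all 12 entries of T, so T = (0, 1) ⊗ (3, 2) ⊗ (3, 0, 3) and rank(T) ≤ 1.
These bounds meet, so rank(T) = 1.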